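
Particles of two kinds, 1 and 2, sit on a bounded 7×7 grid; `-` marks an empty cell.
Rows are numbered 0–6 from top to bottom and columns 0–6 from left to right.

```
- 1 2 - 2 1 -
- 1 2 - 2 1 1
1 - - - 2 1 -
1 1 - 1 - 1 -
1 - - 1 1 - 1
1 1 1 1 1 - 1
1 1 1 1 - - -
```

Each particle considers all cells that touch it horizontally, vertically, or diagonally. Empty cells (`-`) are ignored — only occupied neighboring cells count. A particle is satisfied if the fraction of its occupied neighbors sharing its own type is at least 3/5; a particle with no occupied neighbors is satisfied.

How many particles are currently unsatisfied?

9

(0,1)1 1/3 unhappy
(0,2)2 1/3 unhappy
(0,4)2 1/3 unhappy
(0,5)1 2/4 unhappy
(1,1)1 2/4 unhappy
(1,2)2 1/3 unhappy
(1,4)2 2/5 unhappy
(1,5)1 3/6 unhappy
(1,6)1 3/3 ok
(2,0)1 3/3 ok
(2,4)2 1/5 unhappy
(2,5)1 3/5 ok
(3,0)1 3/3 ok
(3,1)1 3/3 ok
(3,3)1 2/3 ok
(3,5)1 3/4 ok
(4,0)1 4/4 ok
(4,3)1 5/5 ok
(4,4)1 5/5 ok
(4,6)1 2/2 ok
(5,0)1 4/4 ok
(5,1)1 6/6 ok
(5,2)1 6/6 ok
(5,3)1 6/6 ok
(5,4)1 4/4 ok
(5,6)1 1/1 ok
(6,0)1 3/3 ok
(6,1)1 5/5 ok
(6,2)1 5/5 ok
(6,3)1 4/4 ok
Unsatisfied: (0,1), (0,2), (0,4), (0,5), (1,1), (1,2), (1,4), (1,5), (2,4) — 9 in total.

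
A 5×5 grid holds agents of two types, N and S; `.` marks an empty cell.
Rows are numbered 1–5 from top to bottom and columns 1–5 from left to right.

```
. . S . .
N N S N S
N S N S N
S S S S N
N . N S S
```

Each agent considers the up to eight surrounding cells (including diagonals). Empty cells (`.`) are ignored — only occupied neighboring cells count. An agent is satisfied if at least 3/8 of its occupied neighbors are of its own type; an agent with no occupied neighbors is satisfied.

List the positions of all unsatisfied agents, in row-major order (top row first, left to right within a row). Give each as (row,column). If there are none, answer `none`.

(1,3), (2,4), (2,5), (3,3), (4,5), (5,1), (5,3)

Row 1: (1,3)S 1/3 unhappy
Row 2: (2,1)N 2/3 ok · (2,2)N 3/6 ok · (2,3)S 3/6 ok · (2,4)N 2/6 unhappy · (2,5)S 1/3 unhappy
Row 3: (3,1)N 2/5 ok · (3,2)S 4/8 ok · (3,3)N 2/8 unhappy · (3,4)S 4/8 ok · (3,5)N 2/5 ok
Row 4: (4,1)S 2/4 ok · (4,2)S 3/7 ok · (4,3)S 5/7 ok · (4,4)S 4/8 ok · (4,5)N 1/5 unhappy
Row 5: (5,1)N 0/2 unhappy · (5,3)N 0/4 unhappy · (5,4)S 3/5 ok · (5,5)S 2/3 ok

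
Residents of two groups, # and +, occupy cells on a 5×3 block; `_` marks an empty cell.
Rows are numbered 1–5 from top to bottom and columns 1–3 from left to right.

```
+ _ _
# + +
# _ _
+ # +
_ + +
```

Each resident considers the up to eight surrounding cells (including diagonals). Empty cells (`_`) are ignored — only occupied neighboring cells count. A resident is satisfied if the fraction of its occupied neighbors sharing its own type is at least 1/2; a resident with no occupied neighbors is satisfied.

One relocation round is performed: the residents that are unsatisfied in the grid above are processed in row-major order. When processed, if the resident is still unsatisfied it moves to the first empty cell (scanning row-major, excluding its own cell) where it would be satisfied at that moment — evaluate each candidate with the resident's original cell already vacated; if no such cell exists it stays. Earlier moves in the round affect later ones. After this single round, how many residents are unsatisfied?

Initially unsatisfied (in order): (2,1), (4,1), (4,2).
  (2,1): no empty cell satisfies it; stays.
  (4,1) → (1,2).
  (4,2) → (4,1).
Resulting grid:
+ + _
# + +
# _ _
# _ +
_ + +
Unsatisfied now: (2,1).

1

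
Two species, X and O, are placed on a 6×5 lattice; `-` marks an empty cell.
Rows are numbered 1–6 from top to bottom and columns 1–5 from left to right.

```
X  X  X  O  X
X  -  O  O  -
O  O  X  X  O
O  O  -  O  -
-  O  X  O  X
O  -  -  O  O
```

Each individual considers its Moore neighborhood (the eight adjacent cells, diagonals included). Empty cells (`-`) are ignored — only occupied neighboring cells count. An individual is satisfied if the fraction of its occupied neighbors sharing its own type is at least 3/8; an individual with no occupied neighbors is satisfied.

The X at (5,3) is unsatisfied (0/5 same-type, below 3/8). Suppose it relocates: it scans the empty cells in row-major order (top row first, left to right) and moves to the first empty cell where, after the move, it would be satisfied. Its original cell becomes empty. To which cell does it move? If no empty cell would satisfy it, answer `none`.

(2,2)

Vacating (5,3). Empty cells in order:
  (2,2): 5/8 same-type → satisfied — stop here.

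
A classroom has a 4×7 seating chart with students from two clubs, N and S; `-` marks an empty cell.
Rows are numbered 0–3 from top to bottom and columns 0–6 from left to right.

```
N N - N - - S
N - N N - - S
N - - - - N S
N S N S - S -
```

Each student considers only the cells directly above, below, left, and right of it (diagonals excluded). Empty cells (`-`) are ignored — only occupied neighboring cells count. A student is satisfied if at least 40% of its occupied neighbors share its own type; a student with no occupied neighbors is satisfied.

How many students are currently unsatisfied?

Row 0: (0,0)N 2/2 satisfied · (0,1)N 1/1 satisfied · (0,3)N 1/1 satisfied · (0,6)S 1/1 satisfied
Row 1: (1,0)N 2/2 satisfied · (1,2)N 1/1 satisfied · (1,3)N 2/2 satisfied · (1,6)S 2/2 satisfied
Row 2: (2,0)N 2/2 satisfied · (2,5)N 0/2 not · (2,6)S 1/2 satisfied
Row 3: (3,0)N 1/2 satisfied · (3,1)S 0/2 not · (3,2)N 0/2 not · (3,3)S 0/1 not · (3,5)S 0/1 not
Unsatisfied: (2,5), (3,1), (3,2), (3,3), (3,5) — 5 in total.

5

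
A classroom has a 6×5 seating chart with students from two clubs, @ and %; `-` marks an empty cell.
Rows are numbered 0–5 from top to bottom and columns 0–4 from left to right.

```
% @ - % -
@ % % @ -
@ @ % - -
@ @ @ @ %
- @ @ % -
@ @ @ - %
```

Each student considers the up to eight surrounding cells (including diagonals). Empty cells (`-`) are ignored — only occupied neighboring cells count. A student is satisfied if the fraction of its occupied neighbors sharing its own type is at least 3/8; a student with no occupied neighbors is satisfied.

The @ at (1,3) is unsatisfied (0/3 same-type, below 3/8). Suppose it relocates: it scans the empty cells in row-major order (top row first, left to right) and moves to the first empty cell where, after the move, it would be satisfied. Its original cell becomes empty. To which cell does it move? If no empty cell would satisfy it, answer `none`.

(2,3)

Vacating (1,3). Empty cells in order:
  (0,2): 1/4 same-type → still unsatisfied.
  (0,4): 0/1 same-type → still unsatisfied.
  (1,4): 0/1 same-type → still unsatisfied.
  (2,3): 2/5 same-type → satisfied — stop here.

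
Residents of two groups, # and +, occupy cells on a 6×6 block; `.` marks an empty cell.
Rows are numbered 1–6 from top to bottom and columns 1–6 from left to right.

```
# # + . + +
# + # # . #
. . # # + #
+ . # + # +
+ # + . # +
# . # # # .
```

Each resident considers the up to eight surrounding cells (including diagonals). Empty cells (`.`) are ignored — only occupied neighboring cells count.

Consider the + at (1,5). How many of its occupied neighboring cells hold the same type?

Occupied neighbors of (1,5): (1,6)=+, (2,4)=#, (2,6)=#.
Same type (+): 1 of 3.

1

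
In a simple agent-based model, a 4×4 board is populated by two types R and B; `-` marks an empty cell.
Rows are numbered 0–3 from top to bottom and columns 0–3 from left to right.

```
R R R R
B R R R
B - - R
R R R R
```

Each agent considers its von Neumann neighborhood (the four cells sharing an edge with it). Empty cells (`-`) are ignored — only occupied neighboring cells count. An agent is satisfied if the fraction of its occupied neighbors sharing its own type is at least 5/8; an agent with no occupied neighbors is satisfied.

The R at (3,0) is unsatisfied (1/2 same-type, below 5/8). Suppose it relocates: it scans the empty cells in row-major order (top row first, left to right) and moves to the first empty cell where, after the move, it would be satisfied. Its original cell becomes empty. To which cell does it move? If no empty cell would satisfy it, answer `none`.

(2,1)

Vacating (3,0). Empty cells in order:
  (2,1): 2/3 same-type → satisfied — stop here.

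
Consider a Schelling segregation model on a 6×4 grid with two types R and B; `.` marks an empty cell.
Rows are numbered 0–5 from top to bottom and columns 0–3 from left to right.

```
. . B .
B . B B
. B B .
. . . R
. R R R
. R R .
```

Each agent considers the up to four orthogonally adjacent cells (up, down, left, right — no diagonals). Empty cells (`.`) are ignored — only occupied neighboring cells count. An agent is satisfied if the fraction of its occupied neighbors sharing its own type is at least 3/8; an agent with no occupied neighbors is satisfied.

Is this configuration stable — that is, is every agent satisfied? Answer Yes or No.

(0,2)B 1/1 ok
(1,0)B 0/0 ok
(1,2)B 3/3 ok
(1,3)B 1/1 ok
(2,1)B 1/1 ok
(2,2)B 2/2 ok
(3,3)R 1/1 ok
(4,1)R 2/2 ok
(4,2)R 3/3 ok
(4,3)R 2/2 ok
(5,1)R 2/2 ok
(5,2)R 2/2 ok
All meet the threshold, so the configuration is stable.

Yes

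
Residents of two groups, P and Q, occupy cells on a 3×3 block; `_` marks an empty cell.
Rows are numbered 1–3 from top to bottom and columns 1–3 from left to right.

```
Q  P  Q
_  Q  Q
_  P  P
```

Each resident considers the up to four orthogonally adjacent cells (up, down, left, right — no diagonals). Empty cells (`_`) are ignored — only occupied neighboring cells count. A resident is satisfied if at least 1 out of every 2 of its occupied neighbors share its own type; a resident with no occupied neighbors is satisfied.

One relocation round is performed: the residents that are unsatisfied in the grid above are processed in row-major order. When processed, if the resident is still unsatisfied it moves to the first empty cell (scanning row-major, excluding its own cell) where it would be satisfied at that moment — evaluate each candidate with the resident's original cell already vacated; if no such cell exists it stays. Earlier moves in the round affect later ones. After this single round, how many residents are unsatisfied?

Initially unsatisfied (in order): (1,1), (1,2), (2,2).
  (1,1) → (2,1).
  (1,2) → (3,1).
  (2,2): now satisfied by earlier moves; stays.
Resulting grid:
_ _ Q
Q Q Q
P P P
All satisfied now.

0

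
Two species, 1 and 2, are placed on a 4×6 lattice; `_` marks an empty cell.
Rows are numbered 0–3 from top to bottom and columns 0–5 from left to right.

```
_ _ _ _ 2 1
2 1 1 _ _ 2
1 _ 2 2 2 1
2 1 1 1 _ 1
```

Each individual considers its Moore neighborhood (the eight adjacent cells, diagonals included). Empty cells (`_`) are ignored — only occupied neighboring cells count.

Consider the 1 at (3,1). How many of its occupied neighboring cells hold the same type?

Occupied neighbors of (3,1): (2,0)=1, (2,2)=2, (3,0)=2, (3,2)=1.
Same type (1): 2 of 4.

2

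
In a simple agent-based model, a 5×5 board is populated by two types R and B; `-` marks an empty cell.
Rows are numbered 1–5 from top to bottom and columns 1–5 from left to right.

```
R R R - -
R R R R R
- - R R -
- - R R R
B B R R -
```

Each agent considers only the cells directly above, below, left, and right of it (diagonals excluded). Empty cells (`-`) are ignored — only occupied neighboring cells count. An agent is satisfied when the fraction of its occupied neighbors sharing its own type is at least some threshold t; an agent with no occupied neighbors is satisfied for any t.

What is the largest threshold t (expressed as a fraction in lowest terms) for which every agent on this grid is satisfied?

1/2

Row 1: (1,1)R 2/2 · (1,2)R 3/3 · (1,3)R 2/2
Row 2: (2,1)R 2/2 · (2,2)R 3/3 · (2,3)R 4/4 · (2,4)R 3/3 · (2,5)R 1/1
Row 3: (3,3)R 3/3 · (3,4)R 3/3
Row 4: (4,3)R 3/3 · (4,4)R 4/4 · (4,5)R 1/1
Row 5: (5,1)B 1/1 · (5,2)B 1/2 · (5,3)R 2/3 · (5,4)R 2/2
The smallest same-type fraction is 1/2 at (5,2), which reduces to 1/2. Any threshold above that leaves this agent unsatisfied.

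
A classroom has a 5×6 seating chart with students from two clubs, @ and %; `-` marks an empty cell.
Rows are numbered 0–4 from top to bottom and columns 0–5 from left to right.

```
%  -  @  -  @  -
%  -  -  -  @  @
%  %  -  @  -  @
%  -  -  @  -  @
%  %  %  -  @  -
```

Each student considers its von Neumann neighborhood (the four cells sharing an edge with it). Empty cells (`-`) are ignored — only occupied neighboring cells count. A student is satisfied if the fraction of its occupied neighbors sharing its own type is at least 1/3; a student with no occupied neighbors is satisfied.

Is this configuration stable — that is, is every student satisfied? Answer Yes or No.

Yes

Row 0: (0,0)% 1/1 satisfied · (0,2)@ 0/0 satisfied · (0,4)@ 1/1 satisfied
Row 1: (1,0)% 2/2 satisfied · (1,4)@ 2/2 satisfied · (1,5)@ 2/2 satisfied
Row 2: (2,0)% 3/3 satisfied · (2,1)% 1/1 satisfied · (2,3)@ 1/1 satisfied · (2,5)@ 2/2 satisfied
Row 3: (3,0)% 2/2 satisfied · (3,3)@ 1/1 satisfied · (3,5)@ 1/1 satisfied
Row 4: (4,0)% 2/2 satisfied · (4,1)% 2/2 satisfied · (4,2)% 1/1 satisfied · (4,4)@ 0/0 satisfied
All meet the threshold, so the configuration is stable.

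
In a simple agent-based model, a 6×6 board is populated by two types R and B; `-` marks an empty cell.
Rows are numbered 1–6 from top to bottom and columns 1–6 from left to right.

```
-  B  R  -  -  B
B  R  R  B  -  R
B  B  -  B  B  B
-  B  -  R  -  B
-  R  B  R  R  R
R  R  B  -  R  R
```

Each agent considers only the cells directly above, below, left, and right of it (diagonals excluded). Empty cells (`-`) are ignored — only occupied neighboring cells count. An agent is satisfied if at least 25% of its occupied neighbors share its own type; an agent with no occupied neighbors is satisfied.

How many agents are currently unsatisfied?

3

(1,2)B 0/2 not
(1,3)R 1/2 satisfied
(1,6)B 0/1 not
(2,1)B 1/2 satisfied
(2,2)R 1/4 satisfied
(2,3)R 2/3 satisfied
(2,4)B 1/2 satisfied
(2,6)R 0/2 not
(3,1)B 2/2 satisfied
(3,2)B 2/3 satisfied
(3,4)B 2/3 satisfied
(3,5)B 2/2 satisfied
(3,6)B 2/3 satisfied
(4,2)B 1/2 satisfied
(4,4)R 1/2 satisfied
(4,6)B 1/2 satisfied
(5,2)R 1/3 satisfied
(5,3)B 1/3 satisfied
(5,4)R 2/3 satisfied
(5,5)R 3/3 satisfied
(5,6)R 2/3 satisfied
(6,1)R 1/1 satisfied
(6,2)R 2/3 satisfied
(6,3)B 1/2 satisfied
(6,5)R 2/2 satisfied
(6,6)R 2/2 satisfied
Unsatisfied: (1,2), (1,6), (2,6) — 3 in total.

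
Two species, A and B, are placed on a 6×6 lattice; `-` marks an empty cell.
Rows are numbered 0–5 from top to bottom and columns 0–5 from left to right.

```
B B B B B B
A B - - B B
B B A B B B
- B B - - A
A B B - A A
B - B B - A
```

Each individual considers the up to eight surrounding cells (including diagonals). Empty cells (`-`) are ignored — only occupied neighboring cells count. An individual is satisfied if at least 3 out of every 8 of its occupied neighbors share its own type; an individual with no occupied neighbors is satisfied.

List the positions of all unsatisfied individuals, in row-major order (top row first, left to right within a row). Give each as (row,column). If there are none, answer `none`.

(0,0)B 2/3 ✓
(0,1)B 3/4 ✓
(0,2)B 3/3 ✓
(0,3)B 3/3 ✓
(0,4)B 4/4 ✓
(0,5)B 3/3 ✓
(1,0)A 0/5 ✗
(1,1)B 5/7 ✓
(1,4)B 7/7 ✓
(1,5)B 5/5 ✓
(2,0)B 3/4 ✓
(2,1)B 4/6 ✓
(2,2)A 0/5 ✗
(2,3)B 3/4 ✓
(2,4)B 4/5 ✓
(2,5)B 3/4 ✓
(3,1)B 5/7 ✓
(3,2)B 5/6 ✓
(3,5)A 2/4 ✓
(4,0)A 0/3 ✗
(4,1)B 5/6 ✓
(4,2)B 5/5 ✓
(4,4)A 3/4 ✓
(4,5)A 3/3 ✓
(5,0)B 1/2 ✓
(5,2)B 3/3 ✓
(5,3)B 2/3 ✓
(5,5)A 2/2 ✓

(1,0), (2,2), (4,0)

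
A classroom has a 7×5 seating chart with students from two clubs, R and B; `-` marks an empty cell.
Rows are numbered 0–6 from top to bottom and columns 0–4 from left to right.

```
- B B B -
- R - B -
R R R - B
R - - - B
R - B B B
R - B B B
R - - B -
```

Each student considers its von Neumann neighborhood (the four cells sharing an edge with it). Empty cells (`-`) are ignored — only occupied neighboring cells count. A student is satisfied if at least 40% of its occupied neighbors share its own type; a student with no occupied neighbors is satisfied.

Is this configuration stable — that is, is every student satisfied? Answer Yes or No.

Yes

(0,1)B 1/2 ok
(0,2)B 2/2 ok
(0,3)B 2/2 ok
(1,1)R 1/2 ok
(1,3)B 1/1 ok
(2,0)R 2/2 ok
(2,1)R 3/3 ok
(2,2)R 1/1 ok
(2,4)B 1/1 ok
(3,0)R 2/2 ok
(3,4)B 2/2 ok
(4,0)R 2/2 ok
(4,2)B 2/2 ok
(4,3)B 3/3 ok
(4,4)B 3/3 ok
(5,0)R 2/2 ok
(5,2)B 2/2 ok
(5,3)B 4/4 ok
(5,4)B 2/2 ok
(6,0)R 1/1 ok
(6,3)B 1/1 ok
All meet the threshold, so the configuration is stable.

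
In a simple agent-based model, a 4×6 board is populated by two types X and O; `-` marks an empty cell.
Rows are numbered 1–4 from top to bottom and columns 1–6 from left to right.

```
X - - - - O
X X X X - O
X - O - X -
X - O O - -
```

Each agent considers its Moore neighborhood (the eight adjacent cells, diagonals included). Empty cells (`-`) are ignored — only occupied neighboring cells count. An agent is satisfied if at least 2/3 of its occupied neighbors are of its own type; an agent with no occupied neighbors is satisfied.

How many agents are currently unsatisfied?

(1,1)X 2/2 ✓
(1,6)O 1/1 ✓
(2,1)X 3/3 ✓
(2,2)X 4/5 ✓
(2,3)X 2/3 ✓
(2,4)X 2/3 ✓
(2,6)O 1/2 ✗
(3,1)X 3/3 ✓
(3,3)O 2/5 ✗
(3,5)X 1/3 ✗
(4,1)X 1/1 ✓
(4,3)O 2/2 ✓
(4,4)O 2/3 ✓
Unsatisfied: (2,6), (3,3), (3,5) — 3 in total.

3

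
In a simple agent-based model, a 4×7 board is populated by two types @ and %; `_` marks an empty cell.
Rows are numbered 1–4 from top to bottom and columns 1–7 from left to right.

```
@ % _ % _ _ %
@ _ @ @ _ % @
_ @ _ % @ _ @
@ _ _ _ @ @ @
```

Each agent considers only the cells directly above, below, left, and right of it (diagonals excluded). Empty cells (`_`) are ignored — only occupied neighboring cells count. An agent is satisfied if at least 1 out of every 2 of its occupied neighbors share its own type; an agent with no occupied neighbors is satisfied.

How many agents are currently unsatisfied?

7

Row 1: (1,1)@ 1/2 satisfied · (1,2)% 0/1 not · (1,4)% 0/1 not · (1,7)% 0/1 not
Row 2: (2,1)@ 1/1 satisfied · (2,3)@ 1/1 satisfied · (2,4)@ 1/3 not · (2,6)% 0/1 not · (2,7)@ 1/3 not
Row 3: (3,2)@ 0/0 satisfied · (3,4)% 0/2 not · (3,5)@ 1/2 satisfied · (3,7)@ 2/2 satisfied
Row 4: (4,1)@ 0/0 satisfied · (4,5)@ 2/2 satisfied · (4,6)@ 2/2 satisfied · (4,7)@ 2/2 satisfied
Unsatisfied: (1,2), (1,4), (1,7), (2,4), (2,6), (2,7), (3,4) — 7 in total.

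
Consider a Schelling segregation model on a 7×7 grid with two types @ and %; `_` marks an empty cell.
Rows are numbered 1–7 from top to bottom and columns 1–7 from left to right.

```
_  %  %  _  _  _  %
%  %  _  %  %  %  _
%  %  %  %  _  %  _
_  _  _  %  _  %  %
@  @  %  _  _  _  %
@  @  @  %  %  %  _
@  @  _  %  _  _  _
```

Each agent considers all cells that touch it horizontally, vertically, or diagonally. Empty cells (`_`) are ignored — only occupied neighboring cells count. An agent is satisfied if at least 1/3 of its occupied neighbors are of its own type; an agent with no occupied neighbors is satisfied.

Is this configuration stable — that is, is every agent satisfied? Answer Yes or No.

Yes

(1,2)% 3/3 ok
(1,3)% 3/3 ok
(1,7)% 1/1 ok
(2,1)% 4/4 ok
(2,2)% 6/6 ok
(2,4)% 4/4 ok
(2,5)% 4/4 ok
(2,6)% 3/3 ok
(3,1)% 3/3 ok
(3,2)% 4/4 ok
(3,3)% 5/5 ok
(3,4)% 4/4 ok
(3,6)% 4/4 ok
(4,4)% 3/3 ok
(4,6)% 3/3 ok
(4,7)% 3/3 ok
(5,1)@ 3/3 ok
(5,2)@ 4/5 ok
(5,3)% 2/5 ok
(5,7)% 3/3 ok
(6,1)@ 5/5 ok
(6,2)@ 6/7 ok
(6,3)@ 3/6 ok
(6,4)% 3/4 ok
(6,5)% 3/3 ok
(6,6)% 2/2 ok
(7,1)@ 3/3 ok
(7,2)@ 4/4 ok
(7,4)% 2/3 ok
All meet the threshold, so the configuration is stable.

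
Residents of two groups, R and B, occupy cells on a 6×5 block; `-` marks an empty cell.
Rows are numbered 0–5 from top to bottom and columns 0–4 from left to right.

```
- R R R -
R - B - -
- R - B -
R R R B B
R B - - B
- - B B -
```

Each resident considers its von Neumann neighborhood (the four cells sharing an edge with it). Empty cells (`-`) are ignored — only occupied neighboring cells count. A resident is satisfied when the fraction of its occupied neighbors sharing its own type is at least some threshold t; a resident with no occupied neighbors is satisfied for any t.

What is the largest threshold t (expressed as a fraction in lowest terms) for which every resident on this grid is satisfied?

0/1

Row 0: (0,1)R 1/1 · (0,2)R 2/3 · (0,3)R 1/1
Row 1: (1,0)R — no occupied neighbors · (1,2)B 0/1
Row 2: (2,1)R 1/1 · (2,3)B 1/1
Row 3: (3,0)R 2/2 · (3,1)R 3/4 · (3,2)R 1/2 · (3,3)B 2/3 · (3,4)B 2/2
Row 4: (4,0)R 1/2 · (4,1)B 0/2 · (4,4)B 1/1
Row 5: (5,2)B 1/1 · (5,3)B 1/1
The smallest same-type fraction is 0/1 at (1,2), which reduces to 0/1. Any threshold above that leaves this resident unsatisfied.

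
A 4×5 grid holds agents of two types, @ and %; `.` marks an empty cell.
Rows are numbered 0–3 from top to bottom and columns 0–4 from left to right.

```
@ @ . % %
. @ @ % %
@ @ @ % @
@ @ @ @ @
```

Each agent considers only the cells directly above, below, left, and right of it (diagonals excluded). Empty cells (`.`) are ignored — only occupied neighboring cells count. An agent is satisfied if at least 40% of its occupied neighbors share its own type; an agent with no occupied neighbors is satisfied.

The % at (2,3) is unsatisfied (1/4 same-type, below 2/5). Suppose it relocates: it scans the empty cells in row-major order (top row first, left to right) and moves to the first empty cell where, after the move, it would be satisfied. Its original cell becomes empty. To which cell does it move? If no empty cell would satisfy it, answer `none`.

none

Vacating (2,3). Empty cells in order:
  (0,2): 1/3 same-type → still unsatisfied.
  (1,0): 0/3 same-type → still unsatisfied.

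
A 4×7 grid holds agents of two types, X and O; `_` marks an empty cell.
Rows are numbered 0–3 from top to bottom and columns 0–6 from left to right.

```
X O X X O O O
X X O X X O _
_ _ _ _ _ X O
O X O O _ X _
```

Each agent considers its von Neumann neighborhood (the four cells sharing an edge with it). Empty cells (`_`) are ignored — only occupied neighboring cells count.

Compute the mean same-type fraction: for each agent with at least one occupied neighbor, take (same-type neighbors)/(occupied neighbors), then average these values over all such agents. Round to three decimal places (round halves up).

Row 0: (0,0)X 1/2 · (0,1)O 0/3 · (0,2)X 1/3 · (0,3)X 2/3 · (0,4)O 1/3 · (0,5)O 3/3 · (0,6)O 1/1
Row 1: (1,0)X 2/2 · (1,1)X 1/3 · (1,2)O 0/3 · (1,3)X 2/3 · (1,4)X 1/3 · (1,5)O 1/3
Row 2: (2,5)X 1/3 · (2,6)O 0/1
Row 3: (3,0)O 0/1 · (3,1)X 0/2 · (3,2)O 1/2 · (3,3)O 1/1 · (3,5)X 1/1
Sum over 20 agents: 1/2 + 0/3 + 1/3 + 2/3 + 1/3 + 3/3 + 1/1 + 2/2 + 1/3 + 0/3 + 2/3 + 1/3 + 1/3 + 1/3 + 0/1 + 0/1 + 0/2 + 1/2 + 1/1 + 1/1 = 28/3; mean = 28/3 ÷ 20 = 7/15 = 0.466666… → 0.467.

0.467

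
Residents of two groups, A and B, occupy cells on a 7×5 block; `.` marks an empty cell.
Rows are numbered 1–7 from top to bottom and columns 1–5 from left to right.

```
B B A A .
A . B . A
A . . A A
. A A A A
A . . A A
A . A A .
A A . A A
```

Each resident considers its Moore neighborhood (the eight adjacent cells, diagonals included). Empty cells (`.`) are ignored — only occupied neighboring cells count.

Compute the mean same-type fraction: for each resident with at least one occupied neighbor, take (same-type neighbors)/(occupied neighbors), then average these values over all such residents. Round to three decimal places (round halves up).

0.851

Row 1: (1,1)B 1/2 · (1,2)B 2/4 · (1,3)A 1/3 · (1,4)A 2/3
Row 2: (2,1)A 1/3 · (2,3)B 1/4 · (2,5)A 3/3
Row 3: (3,1)A 2/2 · (3,4)A 5/6 · (3,5)A 4/4
Row 4: (4,2)A 3/3 · (4,3)A 4/4 · (4,4)A 6/6 · (4,5)A 5/5
Row 5: (5,1)A 2/2 · (5,4)A 6/6 · (5,5)A 4/4
Row 6: (6,1)A 3/3 · (6,3)A 4/4 · (6,4)A 5/5
Row 7: (7,1)A 2/2 · (7,2)A 3/3 · (7,4)A 3/3 · (7,5)A 2/2
Sum over 24 residents: 1/2 + 2/4 + 1/3 + 2/3 + 1/3 + 1/4 + 3/3 + 2/2 + 5/6 + 4/4 + 3/3 + 4/4 + 6/6 + 5/5 + 2/2 + 6/6 + 4/4 + 3/3 + 4/4 + 5/5 + 2/2 + 3/3 + 3/3 + 2/2 = 245/12; mean = 245/12 ÷ 24 = 245/288 = 0.850694… → 0.851.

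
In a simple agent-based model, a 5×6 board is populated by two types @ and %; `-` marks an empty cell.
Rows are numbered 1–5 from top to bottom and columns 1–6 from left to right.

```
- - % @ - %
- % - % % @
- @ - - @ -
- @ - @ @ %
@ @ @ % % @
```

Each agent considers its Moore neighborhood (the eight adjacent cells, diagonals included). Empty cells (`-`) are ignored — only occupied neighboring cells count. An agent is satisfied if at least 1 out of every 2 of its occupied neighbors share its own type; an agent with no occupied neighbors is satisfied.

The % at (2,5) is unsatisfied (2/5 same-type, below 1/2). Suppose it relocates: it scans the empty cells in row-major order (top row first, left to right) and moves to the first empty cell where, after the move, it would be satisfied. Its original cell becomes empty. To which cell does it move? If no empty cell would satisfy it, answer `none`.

Vacating (2,5). Empty cells in order:
  (1,1): 1/1 same-type → satisfied — stop here.

(1,1)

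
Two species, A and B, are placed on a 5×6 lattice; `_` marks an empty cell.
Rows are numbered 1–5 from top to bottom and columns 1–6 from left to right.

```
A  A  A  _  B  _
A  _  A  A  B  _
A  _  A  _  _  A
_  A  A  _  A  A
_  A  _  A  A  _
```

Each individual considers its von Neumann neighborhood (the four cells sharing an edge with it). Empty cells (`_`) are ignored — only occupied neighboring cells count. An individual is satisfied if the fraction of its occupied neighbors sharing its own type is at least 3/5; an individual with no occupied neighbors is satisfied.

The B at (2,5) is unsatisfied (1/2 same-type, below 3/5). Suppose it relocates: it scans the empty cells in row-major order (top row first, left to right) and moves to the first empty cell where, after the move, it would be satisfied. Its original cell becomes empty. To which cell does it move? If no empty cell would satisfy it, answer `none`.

(1,6)

Vacating (2,5). Empty cells in order:
  (1,4): 1/3 same-type → still unsatisfied.
  (1,6): 1/1 same-type → satisfied — stop here.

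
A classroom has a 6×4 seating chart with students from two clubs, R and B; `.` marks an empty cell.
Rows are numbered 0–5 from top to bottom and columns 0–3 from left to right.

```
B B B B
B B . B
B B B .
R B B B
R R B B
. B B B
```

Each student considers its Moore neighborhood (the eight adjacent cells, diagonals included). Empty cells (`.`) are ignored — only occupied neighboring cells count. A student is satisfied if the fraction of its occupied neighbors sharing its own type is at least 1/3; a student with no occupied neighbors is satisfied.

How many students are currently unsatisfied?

1

(0,0)B 3/3 ✓
(0,1)B 4/4 ✓
(0,2)B 4/4 ✓
(0,3)B 2/2 ✓
(1,0)B 5/5 ✓
(1,1)B 7/7 ✓
(1,3)B 3/3 ✓
(2,0)B 4/5 ✓
(2,1)B 6/7 ✓
(2,2)B 6/6 ✓
(3,0)R 2/5 ✓
(3,1)B 5/8 ✓
(3,2)B 6/7 ✓
(3,3)B 4/4 ✓
(4,0)R 2/4 ✓
(4,1)R 2/7 ✗
(4,2)B 7/8 ✓
(4,3)B 5/5 ✓
(5,1)B 2/4 ✓
(5,2)B 4/5 ✓
(5,3)B 3/3 ✓
Unsatisfied: (4,1) — 1 in total.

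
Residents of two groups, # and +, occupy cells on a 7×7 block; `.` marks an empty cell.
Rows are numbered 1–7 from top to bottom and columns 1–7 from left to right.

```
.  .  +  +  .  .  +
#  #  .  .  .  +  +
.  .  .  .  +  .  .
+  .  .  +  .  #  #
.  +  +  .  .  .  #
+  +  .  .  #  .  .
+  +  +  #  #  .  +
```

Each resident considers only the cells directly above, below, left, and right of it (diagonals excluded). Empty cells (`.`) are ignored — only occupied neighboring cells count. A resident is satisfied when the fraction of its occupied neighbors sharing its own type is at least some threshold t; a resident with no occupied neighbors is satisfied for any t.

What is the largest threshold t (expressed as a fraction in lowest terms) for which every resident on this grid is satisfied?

Row 1: (1,3)+ 1/1 · (1,4)+ 1/1 · (1,7)+ 1/1
Row 2: (2,1)# 1/1 · (2,2)# 1/1 · (2,6)+ 1/1 · (2,7)+ 2/2
Row 3: (3,5)+ — no occupied neighbors
Row 4: (4,1)+ — no occupied neighbors · (4,4)+ — no occupied neighbors · (4,6)# 1/1 · (4,7)# 2/2
Row 5: (5,2)+ 2/2 · (5,3)+ 1/1 · (5,7)# 1/1
Row 6: (6,1)+ 2/2 · (6,2)+ 3/3 · (6,5)# 1/1
Row 7: (7,1)+ 2/2 · (7,2)+ 3/3 · (7,3)+ 1/2 · (7,4)# 1/2 · (7,5)# 2/2 · (7,7)+ — no occupied neighbors
The smallest same-type fraction is 1/2 at (7,3), which reduces to 1/2. Any threshold above that leaves this resident unsatisfied.

1/2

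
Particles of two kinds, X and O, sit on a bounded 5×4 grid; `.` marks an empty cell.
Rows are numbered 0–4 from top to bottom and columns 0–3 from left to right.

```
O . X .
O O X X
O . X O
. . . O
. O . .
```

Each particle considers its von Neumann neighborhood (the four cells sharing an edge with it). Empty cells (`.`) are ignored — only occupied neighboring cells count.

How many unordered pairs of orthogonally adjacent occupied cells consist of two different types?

3

Scan each occupied cell's neighbors to the right and below so each pair is counted once.
Row 0: O(0,0)–O(1,0)= X(0,2)–X(1,2)=  → 0/2 unlike.
Row 1: O(1,0)–O(1,1)= O(1,0)–O(2,0)= O(1,1)–X(1,2)≠ X(1,2)–X(1,3)= X(1,2)–X(2,2)= X(1,3)–O(2,3)≠  → 2/6 unlike.
Row 2: X(2,2)–O(2,3)≠ O(2,3)–O(3,3)=  → 1/2 unlike.
Total adjacent occupied pairs: 10; unlike-type pairs: 3.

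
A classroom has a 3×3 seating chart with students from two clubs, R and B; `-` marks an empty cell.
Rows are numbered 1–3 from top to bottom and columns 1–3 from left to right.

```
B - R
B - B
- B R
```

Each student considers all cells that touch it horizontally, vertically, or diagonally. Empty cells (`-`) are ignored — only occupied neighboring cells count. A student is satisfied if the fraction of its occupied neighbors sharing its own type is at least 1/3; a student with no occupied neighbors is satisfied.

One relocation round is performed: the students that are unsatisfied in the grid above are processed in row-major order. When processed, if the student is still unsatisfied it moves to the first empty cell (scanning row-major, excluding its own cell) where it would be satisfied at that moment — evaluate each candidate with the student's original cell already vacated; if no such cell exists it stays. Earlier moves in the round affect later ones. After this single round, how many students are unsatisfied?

2

Initially unsatisfied (in order): (1,3), (3,3).
  (1,3): no empty cell satisfies it; stays.
  (3,3): no empty cell satisfies it; stays.
Resulting grid:
B - R
B - B
- B R
Unsatisfied now: (1,3), (3,3).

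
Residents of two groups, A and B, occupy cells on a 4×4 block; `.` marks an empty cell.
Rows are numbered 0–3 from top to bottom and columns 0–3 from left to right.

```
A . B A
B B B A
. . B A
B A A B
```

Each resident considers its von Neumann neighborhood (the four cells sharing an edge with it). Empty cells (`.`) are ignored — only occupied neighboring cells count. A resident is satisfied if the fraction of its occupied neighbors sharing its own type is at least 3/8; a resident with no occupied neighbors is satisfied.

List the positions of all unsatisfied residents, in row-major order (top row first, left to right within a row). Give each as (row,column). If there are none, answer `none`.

(0,0)A 0/1 unhappy
(0,2)B 1/2 ok
(0,3)A 1/2 ok
(1,0)B 1/2 ok
(1,1)B 2/2 ok
(1,2)B 3/4 ok
(1,3)A 2/3 ok
(2,2)B 1/3 unhappy
(2,3)A 1/3 unhappy
(3,0)B 0/1 unhappy
(3,1)A 1/2 ok
(3,2)A 1/3 unhappy
(3,3)B 0/2 unhappy

(0,0), (2,2), (2,3), (3,0), (3,2), (3,3)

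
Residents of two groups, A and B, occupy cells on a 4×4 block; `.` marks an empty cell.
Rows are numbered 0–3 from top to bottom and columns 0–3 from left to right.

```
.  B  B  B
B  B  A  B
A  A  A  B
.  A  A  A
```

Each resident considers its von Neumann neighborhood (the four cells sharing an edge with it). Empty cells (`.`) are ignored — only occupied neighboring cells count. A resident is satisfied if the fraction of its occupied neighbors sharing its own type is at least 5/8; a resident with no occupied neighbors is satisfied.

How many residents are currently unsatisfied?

Row 0: (0,1)B 2/2 ok · (0,2)B 2/3 ok · (0,3)B 2/2 ok
Row 1: (1,0)B 1/2 unhappy · (1,1)B 2/4 unhappy · (1,2)A 1/4 unhappy · (1,3)B 2/3 ok
Row 2: (2,0)A 1/2 unhappy · (2,1)A 3/4 ok · (2,2)A 3/4 ok · (2,3)B 1/3 unhappy
Row 3: (3,1)A 2/2 ok · (3,2)A 3/3 ok · (3,3)A 1/2 unhappy
Unsatisfied: (1,0), (1,1), (1,2), (2,0), (2,3), (3,3) — 6 in total.

6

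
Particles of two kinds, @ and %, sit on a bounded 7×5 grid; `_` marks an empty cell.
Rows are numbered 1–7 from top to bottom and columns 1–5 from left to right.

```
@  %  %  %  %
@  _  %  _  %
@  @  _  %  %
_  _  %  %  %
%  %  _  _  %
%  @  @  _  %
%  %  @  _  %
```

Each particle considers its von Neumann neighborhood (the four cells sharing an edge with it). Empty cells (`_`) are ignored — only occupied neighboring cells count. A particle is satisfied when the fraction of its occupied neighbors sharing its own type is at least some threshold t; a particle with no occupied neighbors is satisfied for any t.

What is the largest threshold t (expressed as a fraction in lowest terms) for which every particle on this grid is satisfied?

Row 1: (1,1)@ 1/2 · (1,2)% 1/2 · (1,3)% 3/3 · (1,4)% 2/2 · (1,5)% 2/2
Row 2: (2,1)@ 2/2 · (2,3)% 1/1 · (2,5)% 2/2
Row 3: (3,1)@ 2/2 · (3,2)@ 1/1 · (3,4)% 2/2 · (3,5)% 3/3
Row 4: (4,3)% 1/1 · (4,4)% 3/3 · (4,5)% 3/3
Row 5: (5,1)% 2/2 · (5,2)% 1/2 · (5,5)% 2/2
Row 6: (6,1)% 2/3 · (6,2)@ 1/4 · (6,3)@ 2/2 · (6,5)% 2/2
Row 7: (7,1)% 2/2 · (7,2)% 1/3 · (7,3)@ 1/2 · (7,5)% 1/1
The smallest same-type fraction is 1/4 at (6,2), which reduces to 1/4. Any threshold above that leaves this particle unsatisfied.

1/4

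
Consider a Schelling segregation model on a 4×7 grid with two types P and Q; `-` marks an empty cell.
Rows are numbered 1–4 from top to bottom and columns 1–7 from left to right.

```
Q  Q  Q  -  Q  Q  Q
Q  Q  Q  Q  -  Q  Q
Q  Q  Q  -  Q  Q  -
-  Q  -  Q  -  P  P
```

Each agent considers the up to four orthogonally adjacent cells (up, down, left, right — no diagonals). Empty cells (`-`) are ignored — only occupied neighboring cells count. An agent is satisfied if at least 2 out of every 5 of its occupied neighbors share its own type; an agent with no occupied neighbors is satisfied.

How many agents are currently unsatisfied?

0

Row 1: (1,1)Q 2/2 ✓ · (1,2)Q 3/3 ✓ · (1,3)Q 2/2 ✓ · (1,5)Q 1/1 ✓ · (1,6)Q 3/3 ✓ · (1,7)Q 2/2 ✓
Row 2: (2,1)Q 3/3 ✓ · (2,2)Q 4/4 ✓ · (2,3)Q 4/4 ✓ · (2,4)Q 1/1 ✓ · (2,6)Q 3/3 ✓ · (2,7)Q 2/2 ✓
Row 3: (3,1)Q 2/2 ✓ · (3,2)Q 4/4 ✓ · (3,3)Q 2/2 ✓ · (3,5)Q 1/1 ✓ · (3,6)Q 2/3 ✓
Row 4: (4,2)Q 1/1 ✓ · (4,4)Q 0/0 ✓ · (4,6)P 1/2 ✓ · (4,7)P 1/1 ✓
Every one meets the threshold.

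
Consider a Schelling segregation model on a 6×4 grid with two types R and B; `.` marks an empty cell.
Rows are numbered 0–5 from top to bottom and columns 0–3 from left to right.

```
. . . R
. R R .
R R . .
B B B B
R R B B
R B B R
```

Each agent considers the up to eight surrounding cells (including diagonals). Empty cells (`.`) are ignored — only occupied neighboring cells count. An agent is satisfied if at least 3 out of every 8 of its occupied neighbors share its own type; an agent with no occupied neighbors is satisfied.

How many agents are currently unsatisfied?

Row 0: (0,3)R 1/1 satisfied
Row 1: (1,1)R 3/3 satisfied · (1,2)R 3/3 satisfied
Row 2: (2,0)R 2/4 satisfied · (2,1)R 3/6 satisfied
Row 3: (3,0)B 1/5 not · (3,1)B 3/7 satisfied · (3,2)B 4/6 satisfied · (3,3)B 3/3 satisfied
Row 4: (4,0)R 2/5 satisfied · (4,1)R 2/8 not · (4,2)B 6/8 satisfied · (4,3)B 4/5 satisfied
Row 5: (5,0)R 2/3 satisfied · (5,1)B 2/5 satisfied · (5,2)B 3/5 satisfied · (5,3)R 0/3 not
Unsatisfied: (3,0), (4,1), (5,3) — 3 in total.

3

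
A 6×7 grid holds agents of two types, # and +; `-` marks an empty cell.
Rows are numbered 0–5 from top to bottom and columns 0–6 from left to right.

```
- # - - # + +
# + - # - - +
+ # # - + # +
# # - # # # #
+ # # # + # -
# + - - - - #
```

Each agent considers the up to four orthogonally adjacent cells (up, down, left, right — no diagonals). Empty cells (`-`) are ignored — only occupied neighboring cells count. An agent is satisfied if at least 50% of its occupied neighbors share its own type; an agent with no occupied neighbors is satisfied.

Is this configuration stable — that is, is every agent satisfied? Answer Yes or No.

(0,1)# 0/1 unhappy
(0,4)# 0/1 unhappy
(0,5)+ 1/2 ok
(0,6)+ 2/2 ok
(1,0)# 0/2 unhappy
(1,1)+ 0/3 unhappy
(1,3)# 0/0 ok
(1,6)+ 2/2 ok
(2,0)+ 0/3 unhappy
(2,1)# 2/4 ok
(2,2)# 1/1 ok
(2,4)+ 0/2 unhappy
(2,5)# 1/3 unhappy
(2,6)+ 1/3 unhappy
(3,0)# 1/3 unhappy
(3,1)# 3/3 ok
(3,3)# 2/2 ok
(3,4)# 2/4 ok
(3,5)# 4/4 ok
(3,6)# 1/2 ok
(4,0)+ 0/3 unhappy
(4,1)# 2/4 ok
(4,2)# 2/2 ok
(4,3)# 2/3 ok
(4,4)+ 0/3 unhappy
(4,5)# 1/2 ok
(5,0)# 0/2 unhappy
(5,1)+ 0/2 unhappy
(5,6)# 0/0 ok
For instance (0,1) has only 0/1 same-type neighbors, below 1/2.

No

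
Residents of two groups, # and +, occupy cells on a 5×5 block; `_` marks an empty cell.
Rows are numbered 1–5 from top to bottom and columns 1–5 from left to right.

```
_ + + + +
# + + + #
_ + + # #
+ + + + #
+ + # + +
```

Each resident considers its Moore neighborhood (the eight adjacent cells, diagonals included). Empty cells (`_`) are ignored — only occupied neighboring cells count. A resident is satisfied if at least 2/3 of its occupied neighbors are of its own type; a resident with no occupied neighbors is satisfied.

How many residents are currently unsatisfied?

Row 1: (1,2)+ 3/4 ✓ · (1,3)+ 5/5 ✓ · (1,4)+ 4/5 ✓ · (1,5)+ 2/3 ✓
Row 2: (2,1)# 0/3 ✗ · (2,2)+ 5/6 ✓ · (2,3)+ 7/8 ✓ · (2,4)+ 5/8 ✗ · (2,5)# 2/5 ✗
Row 3: (3,2)+ 6/7 ✓ · (3,3)+ 7/8 ✓ · (3,4)# 3/8 ✗ · (3,5)# 3/5 ✗
Row 4: (4,1)+ 4/4 ✓ · (4,2)+ 6/7 ✓ · (4,3)+ 6/8 ✓ · (4,4)+ 4/8 ✗ · (4,5)# 2/5 ✗
Row 5: (5,1)+ 3/3 ✓ · (5,2)+ 4/5 ✓ · (5,3)# 0/5 ✗ · (5,4)+ 3/5 ✗ · (5,5)+ 2/3 ✓
Unsatisfied: (2,1), (2,4), (2,5), (3,4), (3,5), (4,4), (4,5), (5,3), (5,4) — 9 in total.

9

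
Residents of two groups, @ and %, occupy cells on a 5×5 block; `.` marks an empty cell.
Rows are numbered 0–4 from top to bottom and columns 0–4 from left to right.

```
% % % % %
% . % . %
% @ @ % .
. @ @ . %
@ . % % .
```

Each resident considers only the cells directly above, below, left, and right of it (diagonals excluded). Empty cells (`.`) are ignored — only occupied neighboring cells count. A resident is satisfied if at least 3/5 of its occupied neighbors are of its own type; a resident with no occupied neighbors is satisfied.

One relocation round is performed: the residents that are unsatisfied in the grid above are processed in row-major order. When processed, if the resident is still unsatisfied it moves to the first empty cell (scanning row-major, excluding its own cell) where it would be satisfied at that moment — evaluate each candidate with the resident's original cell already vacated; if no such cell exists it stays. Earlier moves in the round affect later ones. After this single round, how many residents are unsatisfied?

Initially unsatisfied (in order): (1,2), (2,0), (2,2), (2,3), (4,2).
  (1,2) → (1,1).
  (2,0) → (1,2).
  (2,2) → (3,0).
  (2,3): now satisfied by earlier moves; stays.
  (4,2) → (1,3).
Resulting grid:
% % % % %
% % % % %
. @ . % .
@ @ @ . %
@ . . % .
Unsatisfied now: (2,1).

1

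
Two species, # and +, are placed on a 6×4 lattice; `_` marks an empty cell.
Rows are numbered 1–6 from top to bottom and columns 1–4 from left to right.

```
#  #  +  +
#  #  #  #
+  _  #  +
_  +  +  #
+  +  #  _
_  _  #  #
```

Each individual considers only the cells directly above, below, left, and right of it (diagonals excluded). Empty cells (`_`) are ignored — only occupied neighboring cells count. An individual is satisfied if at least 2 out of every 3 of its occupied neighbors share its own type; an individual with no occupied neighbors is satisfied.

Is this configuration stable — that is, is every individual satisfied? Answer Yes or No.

Row 1: (1,1)# 2/2 ok · (1,2)# 2/3 ok · (1,3)+ 1/3 unhappy · (1,4)+ 1/2 unhappy
Row 2: (2,1)# 2/3 ok · (2,2)# 3/3 ok · (2,3)# 3/4 ok · (2,4)# 1/3 unhappy
Row 3: (3,1)+ 0/1 unhappy · (3,3)# 1/3 unhappy · (3,4)+ 0/3 unhappy
Row 4: (4,2)+ 2/2 ok · (4,3)+ 1/4 unhappy · (4,4)# 0/2 unhappy
Row 5: (5,1)+ 1/1 ok · (5,2)+ 2/3 ok · (5,3)# 1/3 unhappy
Row 6: (6,3)# 2/2 ok · (6,4)# 1/1 ok
For instance (1,3) has only 1/3 same-type neighbors, below 2/3.

No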